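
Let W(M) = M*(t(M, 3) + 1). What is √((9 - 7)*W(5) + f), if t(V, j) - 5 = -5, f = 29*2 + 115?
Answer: √183 ≈ 13.528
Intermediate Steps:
f = 173 (f = 58 + 115 = 173)
t(V, j) = 0 (t(V, j) = 5 - 5 = 0)
W(M) = M (W(M) = M*(0 + 1) = M*1 = M)
√((9 - 7)*W(5) + f) = √((9 - 7)*5 + 173) = √(2*5 + 173) = √(10 + 173) = √183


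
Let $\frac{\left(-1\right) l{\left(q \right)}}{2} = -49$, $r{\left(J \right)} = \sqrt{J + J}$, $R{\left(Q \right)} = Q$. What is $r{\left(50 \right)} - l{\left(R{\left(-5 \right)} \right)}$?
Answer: $-88$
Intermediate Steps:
$r{\left(J \right)} = \sqrt{2} \sqrt{J}$ ($r{\left(J \right)} = \sqrt{2 J} = \sqrt{2} \sqrt{J}$)
$l{\left(q \right)} = 98$ ($l{\left(q \right)} = \left(-2\right) \left(-49\right) = 98$)
$r{\left(50 \right)} - l{\left(R{\left(-5 \right)} \right)} = \sqrt{2} \sqrt{50} - 98 = \sqrt{2} \cdot 5 \sqrt{2} - 98 = 10 - 98 = -88$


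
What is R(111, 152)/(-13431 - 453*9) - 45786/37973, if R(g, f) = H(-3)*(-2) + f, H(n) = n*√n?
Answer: -15526792/12785217 - I*√3/2918 ≈ -1.2144 - 0.00059357*I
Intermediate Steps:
H(n) = n^(3/2)
R(g, f) = f + 6*I*√3 (R(g, f) = (-3)^(3/2)*(-2) + f = -3*I*√3*(-2) + f = 6*I*√3 + f = f + 6*I*√3)
R(111, 152)/(-13431 - 453*9) - 45786/37973 = (152 + 6*I*√3)/(-13431 - 453*9) - 45786/37973 = (152 + 6*I*√3)/(-13431 - 4077) - 45786*1/37973 = (152 + 6*I*√3)/(-17508) - 3522/2921 = (152 + 6*I*√3)*(-1/17508) - 3522/2921 = (-38/4377 - I*√3/2918) - 3522/2921 = -15526792/12785217 - I*√3/2918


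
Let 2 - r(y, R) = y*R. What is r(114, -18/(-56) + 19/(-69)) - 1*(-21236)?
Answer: 6836945/322 ≈ 21233.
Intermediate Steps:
r(y, R) = 2 - R*y (r(y, R) = 2 - y*R = 2 - R*y)
r(114, -18/(-56) + 19/(-69)) - 1*(-21236) = (2 - 1*(-18/(-56) + 19/(-69))*114) - 1*(-21236) = (2 - 1*(-18*(-1/56) + 19*(-1/69))*114) + 21236 = (2 - 1*(9/28 - 19/69)*114) + 21236 = (2 - 1*89/1932*114) + 21236 = (2 - 1691/322) + 21236 = -1047/322 + 21236 = 6836945/322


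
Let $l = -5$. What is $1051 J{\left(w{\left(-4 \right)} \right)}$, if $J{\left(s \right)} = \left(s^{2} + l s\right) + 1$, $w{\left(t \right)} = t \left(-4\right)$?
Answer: $186027$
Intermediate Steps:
$w{\left(t \right)} = - 4 t$
$J{\left(s \right)} = 1 + s^{2} - 5 s$ ($J{\left(s \right)} = \left(s^{2} - 5 s\right) + 1 = 1 + s^{2} - 5 s$)
$1051 J{\left(w{\left(-4 \right)} \right)} = 1051 \left(1 + \left(\left(-4\right) \left(-4\right)\right)^{2} - 5 \left(\left(-4\right) \left(-4\right)\right)\right) = 1051 \left(1 + 16^{2} - 80\right) = 1051 \left(1 + 256 - 80\right) = 1051 \cdot 177 = 186027$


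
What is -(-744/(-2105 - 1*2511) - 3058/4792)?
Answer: 659405/1382492 ≈ 0.47697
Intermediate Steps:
-(-744/(-2105 - 1*2511) - 3058/4792) = -(-744/(-2105 - 2511) - 3058*1/4792) = -(-744/(-4616) - 1529/2396) = -(-744*(-1/4616) - 1529/2396) = -(93/577 - 1529/2396) = -1*(-659405/1382492) = 659405/1382492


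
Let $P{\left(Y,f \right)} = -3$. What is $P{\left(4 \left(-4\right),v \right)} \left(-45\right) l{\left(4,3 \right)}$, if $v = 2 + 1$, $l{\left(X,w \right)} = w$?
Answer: $405$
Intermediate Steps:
$v = 3$
$P{\left(4 \left(-4\right),v \right)} \left(-45\right) l{\left(4,3 \right)} = \left(-3\right) \left(-45\right) 3 = 135 \cdot 3 = 405$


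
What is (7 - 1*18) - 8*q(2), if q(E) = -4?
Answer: 21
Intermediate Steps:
(7 - 1*18) - 8*q(2) = (7 - 1*18) - 8*(-4) = (7 - 18) + 32 = -11 + 32 = 21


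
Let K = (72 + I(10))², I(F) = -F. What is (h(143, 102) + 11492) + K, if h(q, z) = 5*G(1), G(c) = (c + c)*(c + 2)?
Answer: 15366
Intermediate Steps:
G(c) = 2*c*(2 + c) (G(c) = (2*c)*(2 + c) = 2*c*(2 + c))
K = 3844 (K = (72 - 1*10)² = (72 - 10)² = 62² = 3844)
h(q, z) = 30 (h(q, z) = 5*(2*1*(2 + 1)) = 5*(2*1*3) = 5*6 = 30)
(h(143, 102) + 11492) + K = (30 + 11492) + 3844 = 11522 + 3844 = 15366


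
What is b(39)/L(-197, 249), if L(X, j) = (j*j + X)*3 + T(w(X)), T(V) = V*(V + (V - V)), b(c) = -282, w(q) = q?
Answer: -282/224221 ≈ -0.0012577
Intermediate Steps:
T(V) = V² (T(V) = V*(V + 0) = V*V = V²)
L(X, j) = X² + 3*X + 3*j² (L(X, j) = (j*j + X)*3 + X² = (j² + X)*3 + X² = (X + j²)*3 + X² = (3*X + 3*j²) + X² = X² + 3*X + 3*j²)
b(39)/L(-197, 249) = -282/((-197)² + 3*(-197) + 3*249²) = -282/(38809 - 591 + 3*62001) = -282/(38809 - 591 + 186003) = -282/224221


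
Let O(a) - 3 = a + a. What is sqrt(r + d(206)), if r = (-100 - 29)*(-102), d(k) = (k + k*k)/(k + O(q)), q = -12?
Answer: 6*sqrt(12728370)/185 ≈ 115.71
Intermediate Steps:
O(a) = 3 + 2*a (O(a) = 3 + (a + a) = 3 + 2*a)
d(k) = (k + k**2)/(-21 + k) (d(k) = (k + k*k)/(k + (3 + 2*(-12))) = (k + k**2)/(k + (3 - 24)) = (k + k**2)/(k - 21) = (k + k**2)/(-21 + k))
r = 13158 (r = -129*(-102) = 13158)
sqrt(r + d(206)) = sqrt(13158 + 206*(1 + 206)/(-21 + 206)) = sqrt(13158 + 206*207/185) = sqrt(13158 + 206*(1/185)*207) = sqrt(13158 + 42642/185) = sqrt(2476872/185) = 6*sqrt(12728370)/185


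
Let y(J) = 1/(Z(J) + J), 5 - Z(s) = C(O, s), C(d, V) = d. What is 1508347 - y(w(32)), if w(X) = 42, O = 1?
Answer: 69383961/46 ≈ 1.5083e+6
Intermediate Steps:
Z(s) = 4 (Z(s) = 5 - 1*1 = 5 - 1 = 4)
y(J) = 1/(4 + J)
1508347 - y(w(32)) = 1508347 - 1/(4 + 42) = 1508347 - 1/46 = 69383961/46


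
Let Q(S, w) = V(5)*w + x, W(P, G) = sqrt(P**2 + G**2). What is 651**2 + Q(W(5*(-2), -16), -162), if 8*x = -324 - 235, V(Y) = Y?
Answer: 3383369/8 ≈ 4.2292e+5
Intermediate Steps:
x = -559/8 (x = (-324 - 235)/8 = (1/8)*(-559) = -559/8 ≈ -69.875)
W(P, G) = sqrt(G**2 + P**2)
Q(S, w) = -559/8 + 5*w (Q(S, w) = 5*w - 559/8 = -559/8 + 5*w)
651**2 + Q(W(5*(-2), -16), -162) = 651**2 + (-559/8 + 5*(-162)) = 423801 + (-559/8 - 810) = 423801 - 7039/8 = 3383369/8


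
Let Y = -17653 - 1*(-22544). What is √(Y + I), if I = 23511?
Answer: √28402 ≈ 168.53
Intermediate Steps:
Y = 4891 (Y = -17653 + 22544 = 4891)
√(Y + I) = √(4891 + 23511) = √28402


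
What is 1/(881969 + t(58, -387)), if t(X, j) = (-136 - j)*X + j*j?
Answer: 1/1046296 ≈ 9.5575e-7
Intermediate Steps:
t(X, j) = j**2 + X*(-136 - j) (t(X, j) = X*(-136 - j) + j**2 = j**2 + X*(-136 - j))
1/(881969 + t(58, -387)) = 1/(881969 + ((-387)**2 - 136*58 - 1*58*(-387))) = 1/(881969 + (149769 - 7888 + 22446)) = 1/(881969 + 164327) = 1/1046296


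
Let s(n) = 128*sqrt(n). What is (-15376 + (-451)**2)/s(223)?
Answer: 188025*sqrt(223)/28544 ≈ 98.368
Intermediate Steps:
(-15376 + (-451)**2)/s(223) = (-15376 + (-451)**2)/((128*sqrt(223))) = (-15376 + 203401)*(sqrt(223)/28544) = 188025*(sqrt(223)/28544) = 188025*sqrt(223)/28544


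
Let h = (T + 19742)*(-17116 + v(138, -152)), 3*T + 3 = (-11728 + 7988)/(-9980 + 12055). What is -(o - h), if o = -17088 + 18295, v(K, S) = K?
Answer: -417266362181/1245 ≈ -3.3515e+8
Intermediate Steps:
T = -1993/1245 (T = -1 + ((-11728 + 7988)/(-9980 + 12055))/3 = -1 + (-3740/2075)/3 = -1 + (-3740*1/2075)/3 = -1 + (1/3)*(-748/415) = -1 - 748/1245 = -1993/1245 ≈ -1.6008)
h = -417264859466/1245 (h = (-1993/1245 + 19742)*(-17116 + 138) = (24576797/1245)*(-16978) = -417264859466/1245 ≈ -3.3515e+8)
o = 1207
-(o - h) = -(1207 - 1*(-417264859466/1245)) = -(1207 + 417264859466/1245) = -1*417266362181/1245 = -417266362181/1245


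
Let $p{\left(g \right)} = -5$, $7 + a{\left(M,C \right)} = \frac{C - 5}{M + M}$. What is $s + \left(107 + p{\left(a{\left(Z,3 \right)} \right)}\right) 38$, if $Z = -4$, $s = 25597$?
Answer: $29473$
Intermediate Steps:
$a{\left(M,C \right)} = -7 + \frac{-5 + C}{2 M}$ ($a{\left(M,C \right)} = -7 + \frac{C - 5}{M + M} = -7 + \frac{-5 + C}{2 M}$)
$s + \left(107 + p{\left(a{\left(Z,3 \right)} \right)}\right) 38 = 25597 + \left(107 - 5\right) 38 = 25597 + 102 \cdot 38 = 25597 + 3876 = 29473$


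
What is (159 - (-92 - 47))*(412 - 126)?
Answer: 85228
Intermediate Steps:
(159 - (-92 - 47))*(412 - 126) = (159 - 1*(-139))*286 = (159 + 139)*286 = 298*286 = 85228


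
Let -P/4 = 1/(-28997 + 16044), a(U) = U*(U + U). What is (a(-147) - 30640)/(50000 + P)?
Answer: 81461417/323825002 ≈ 0.25156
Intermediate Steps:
a(U) = 2*U² (a(U) = U*(2*U) = 2*U²)
P = 4/12953 (P = -4/(-28997 + 16044) = -4/(-12953) = -4*(-1/12953) = 4/12953 ≈ 0.00030881)
(a(-147) - 30640)/(50000 + P) = (2*(-147)² - 30640)/(50000 + 4/12953) = (2*21609 - 30640)/(647650004/12953) = (43218 - 30640)*(12953/647650004) = 12578*(12953/647650004) = 81461417/323825002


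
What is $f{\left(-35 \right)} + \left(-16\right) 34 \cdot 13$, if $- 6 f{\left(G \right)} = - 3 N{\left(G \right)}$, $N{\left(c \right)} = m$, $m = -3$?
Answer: $- \frac{14147}{2} \approx -7073.5$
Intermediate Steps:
$N{\left(c \right)} = -3$
$f{\left(G \right)} = - \frac{3}{2}$ ($f{\left(G \right)} = - \frac{\left(-3\right) \left(-3\right)}{6} = \left(- \frac{1}{6}\right) 9 = - \frac{3}{2}$)
$f{\left(-35 \right)} + \left(-16\right) 34 \cdot 13 = - \frac{3}{2} + \left(-16\right) 34 \cdot 13 = - \frac{3}{2} - 7072 = - \frac{14147}{2}$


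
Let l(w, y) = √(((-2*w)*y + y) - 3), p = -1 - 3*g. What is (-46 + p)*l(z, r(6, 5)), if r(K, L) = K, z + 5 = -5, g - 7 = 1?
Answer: -71*√123 ≈ -787.43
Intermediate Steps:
g = 8 (g = 7 + 1 = 8)
z = -10 (z = -5 - 5 = -10)
p = -25 (p = -1 - 3*8 = -1 - 24 = -25)
l(w, y) = √(-3 + y - 2*w*y) (l(w, y) = √((-2*w*y + y) - 3) = √((y - 2*w*y) - 3) = √(-3 + y - 2*w*y))
(-46 + p)*l(z, r(6, 5)) = (-46 - 25)*√(-3 + 6 - 2*(-10)*6) = -71*√(-3 + 6 + 120) = -71*√123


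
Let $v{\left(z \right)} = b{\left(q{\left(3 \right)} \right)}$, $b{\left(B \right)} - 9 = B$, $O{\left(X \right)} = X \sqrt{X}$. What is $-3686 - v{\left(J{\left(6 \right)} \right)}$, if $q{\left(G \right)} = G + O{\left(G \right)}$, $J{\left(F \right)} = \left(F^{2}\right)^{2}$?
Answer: $-3698 - 3 \sqrt{3} \approx -3703.2$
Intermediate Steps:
$J{\left(F \right)} = F^{4}$
$O{\left(X \right)} = X^{\frac{3}{2}}$
$q{\left(G \right)} = G + G^{\frac{3}{2}}$
$b{\left(B \right)} = 9 + B$
$v{\left(z \right)} = 12 + 3 \sqrt{3}$ ($v{\left(z \right)} = 9 + \left(3 + 3^{\frac{3}{2}}\right) = 9 + \left(3 + 3 \sqrt{3}\right) = 12 + 3 \sqrt{3}$)
$-3686 - v{\left(J{\left(6 \right)} \right)} = -3686 - \left(12 + 3 \sqrt{3}\right) = -3698 - 3 \sqrt{3}$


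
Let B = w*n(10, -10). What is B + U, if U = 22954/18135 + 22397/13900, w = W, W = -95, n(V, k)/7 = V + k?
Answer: 145046039/50415300 ≈ 2.8770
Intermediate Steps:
n(V, k) = 7*V + 7*k (n(V, k) = 7*(V + k) = 7*V + 7*k)
w = -95
B = 0 (B = -95*(7*10 + 7*(-10)) = -95*(70 - 70) = -95*0 = 0)
U = 145046039/50415300 (U = 22954*(1/18135) + 22397*(1/13900) = 22954/18135 + 22397/13900 = 145046039/50415300 ≈ 2.8770)
B + U = 0 + 145046039/50415300 = 145046039/50415300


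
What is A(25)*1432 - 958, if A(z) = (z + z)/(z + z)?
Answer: 474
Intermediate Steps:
A(z) = 1 (A(z) = (2*z)/((2*z)) = (2*z)*(1/(2*z)) = 1)
A(25)*1432 - 958 = 1*1432 - 958 = 1432 - 958 = 474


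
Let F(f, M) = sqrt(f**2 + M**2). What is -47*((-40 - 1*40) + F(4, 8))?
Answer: 3760 - 188*sqrt(5) ≈ 3339.6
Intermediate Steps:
F(f, M) = sqrt(M**2 + f**2)
-47*((-40 - 1*40) + F(4, 8)) = -47*((-40 - 1*40) + sqrt(8**2 + 4**2)) = -47*((-40 - 40) + sqrt(64 + 16)) = -47*(-80 + sqrt(80)) = -47*(-80 + 4*sqrt(5)) = 3760 - 188*sqrt(5)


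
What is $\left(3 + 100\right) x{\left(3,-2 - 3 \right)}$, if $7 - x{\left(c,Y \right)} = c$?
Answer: $412$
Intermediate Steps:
$x{\left(c,Y \right)} = 7 - c$
$\left(3 + 100\right) x{\left(3,-2 - 3 \right)} = \left(3 + 100\right) \left(7 - 3\right) = 103 \left(7 - 3\right) = 103 \cdot 4 = 412$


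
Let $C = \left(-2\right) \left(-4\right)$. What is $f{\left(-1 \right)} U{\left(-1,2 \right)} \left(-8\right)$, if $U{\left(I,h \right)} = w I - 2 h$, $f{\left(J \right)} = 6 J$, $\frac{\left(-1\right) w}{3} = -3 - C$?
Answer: $-1776$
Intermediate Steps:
$C = 8$
$w = 33$ ($w = - 3 \left(-3 - 8\right) = \left(-3\right) \left(-11\right) = 33$)
$U{\left(I,h \right)} = - 2 h + 33 I$ ($U{\left(I,h \right)} = 33 I - 2 h = - 2 h + 33 I$)
$f{\left(-1 \right)} U{\left(-1,2 \right)} \left(-8\right) = 6 \left(-1\right) \left(\left(-2\right) 2 + 33 \left(-1\right)\right) \left(-8\right) = - 6 \left(-4 - 33\right) \left(-8\right) = \left(-6\right) \left(-37\right) \left(-8\right) = 222 \left(-8\right) = -1776$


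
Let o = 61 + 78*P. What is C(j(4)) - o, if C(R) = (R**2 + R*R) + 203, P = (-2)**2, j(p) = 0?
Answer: -170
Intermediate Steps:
P = 4
C(R) = 203 + 2*R**2 (C(R) = (R**2 + R**2) + 203 = 2*R**2 + 203 = 203 + 2*R**2)
o = 373 (o = 61 + 78*4 = 61 + 312 = 373)
C(j(4)) - o = (203 + 2*0**2) - 1*373 = (203 + 2*0) - 373 = (203 + 0) - 373 = 203 - 373 = -170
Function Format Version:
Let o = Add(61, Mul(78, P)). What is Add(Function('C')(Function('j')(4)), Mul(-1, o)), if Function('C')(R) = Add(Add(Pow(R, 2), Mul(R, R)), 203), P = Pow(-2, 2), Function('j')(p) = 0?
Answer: -170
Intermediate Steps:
P = 4
Function('C')(R) = Add(203, Mul(2, Pow(R, 2))) (Function('C')(R) = Add(Add(Pow(R, 2), Pow(R, 2)), 203) = Add(Mul(2, Pow(R, 2)), 203) = Add(203, Mul(2, Pow(R, 2))))
o = 373 (o = Add(61, Mul(78, 4)) = Add(61, 312) = 373)
Add(Function('C')(Function('j')(4)), Mul(-1, o)) = Add(Add(203, Mul(2, Pow(0, 2))), Mul(-1, 373)) = Add(Add(203, Mul(2, 0)), -373) = Add(Add(203, 0), -373) = Add(203, -373) = -170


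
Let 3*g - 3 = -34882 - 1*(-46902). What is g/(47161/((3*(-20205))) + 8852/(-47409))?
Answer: -3838939271145/924139943 ≈ -4154.1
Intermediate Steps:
g = 12023/3 (g = 1 + (-34882 - 1*(-46902))/3 = 1 + (-34882 + 46902)/3 = 1 + (⅓)*12020 = 1 + 12020/3 = 12023/3 ≈ 4007.7)
g/(47161/((3*(-20205))) + 8852/(-47409)) = 12023/(3*(47161/((3*(-20205))) + 8852/(-47409))) = 12023/(3*(47161/(-60615) + 8852*(-1/47409))) = 12023/(3*(47161*(-1/60615) - 8852/47409)) = 12023/(3*(-47161/60615 - 8852/47409)) = 12023/(3*(-924139943/957898845)) = (12023/3)*(-957898845/924139943) = -3838939271145/924139943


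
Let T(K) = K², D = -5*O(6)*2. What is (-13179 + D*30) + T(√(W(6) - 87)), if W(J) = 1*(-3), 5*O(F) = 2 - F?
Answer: -13029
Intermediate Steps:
O(F) = ⅖ - F/5 (O(F) = (2 - F)/5 = ⅖ - F/5)
W(J) = -3
D = 8 (D = -5*(⅖ - ⅕*6)*2 = -5*(⅖ - 6/5)*2 = -5*(-⅘)*2 = 4*2 = 8)
(-13179 + D*30) + T(√(W(6) - 87)) = (-13179 + 8*30) + (√(-3 - 87))² = (-13179 + 240) + (√(-90))² = -12939 + (3*I*√10)² = -12939 - 90 = -13029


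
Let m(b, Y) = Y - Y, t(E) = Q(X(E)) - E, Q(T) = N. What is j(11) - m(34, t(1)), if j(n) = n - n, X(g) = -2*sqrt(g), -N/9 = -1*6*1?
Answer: 0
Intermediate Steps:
N = 54 (N = -9*(-1*6) = -(-54) = -9*(-6) = 54)
Q(T) = 54
t(E) = 54 - E
m(b, Y) = 0
j(n) = 0
j(11) - m(34, t(1)) = 0 - 1*0 = 0 + 0 = 0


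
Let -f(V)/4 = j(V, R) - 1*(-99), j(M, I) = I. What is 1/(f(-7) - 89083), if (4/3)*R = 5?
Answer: -1/89494 ≈ -1.1174e-5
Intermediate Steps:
R = 15/4 (R = (3/4)*5 = 15/4 ≈ 3.7500)
f(V) = -411 (f(V) = -4*(15/4 - 1*(-99)) = -4*(15/4 + 99) = -4*411/4 = -411)
1/(f(-7) - 89083) = 1/(-411 - 89083) = 1/(-89494) = -1/89494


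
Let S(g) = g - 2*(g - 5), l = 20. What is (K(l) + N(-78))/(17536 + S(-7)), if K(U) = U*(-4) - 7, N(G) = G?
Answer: -55/5851 ≈ -0.0094001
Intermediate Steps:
K(U) = -7 - 4*U (K(U) = -4*U - 7 = -7 - 4*U)
S(g) = 10 - g (S(g) = g - 2*(-5 + g) = g - (-10 + 2*g) = g + (10 - 2*g) = 10 - g)
(K(l) + N(-78))/(17536 + S(-7)) = ((-7 - 4*20) - 78)/(17536 + (10 - 1*(-7))) = ((-7 - 80) - 78)/(17536 + (10 + 7)) = (-87 - 78)/(17536 + 17) = -165/17553 = -165*1/17553 = -55/5851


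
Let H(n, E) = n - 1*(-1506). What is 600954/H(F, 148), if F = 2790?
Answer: 100159/716 ≈ 139.89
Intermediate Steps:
H(n, E) = 1506 + n (H(n, E) = n + 1506 = 1506 + n)
600954/H(F, 148) = 600954/(1506 + 2790) = 600954/4296 = 600954*(1/4296) = 100159/716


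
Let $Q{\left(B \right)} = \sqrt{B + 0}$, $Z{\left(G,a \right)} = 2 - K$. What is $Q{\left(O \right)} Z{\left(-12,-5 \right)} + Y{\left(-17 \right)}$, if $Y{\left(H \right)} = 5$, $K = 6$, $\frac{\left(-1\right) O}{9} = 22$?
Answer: $5 - 12 i \sqrt{22} \approx 5.0 - 56.285 i$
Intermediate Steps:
$O = -198$ ($O = \left(-9\right) 22 = -198$)
$Z{\left(G,a \right)} = -4$ ($Z{\left(G,a \right)} = 2 - 6 = -4$)
$Q{\left(B \right)} = \sqrt{B}$
$Q{\left(O \right)} Z{\left(-12,-5 \right)} + Y{\left(-17 \right)} = \sqrt{-198} \left(-4\right) + 5 = 3 i \sqrt{22} \left(-4\right) + 5 = - 12 i \sqrt{22} + 5 = 5 - 12 i \sqrt{22}$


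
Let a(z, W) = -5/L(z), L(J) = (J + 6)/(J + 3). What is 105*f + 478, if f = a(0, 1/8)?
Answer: 431/2 ≈ 215.50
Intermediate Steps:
L(J) = (6 + J)/(3 + J)
a(z, W) = -5*(3 + z)/(6 + z)
f = -5/2 (f = 5*(-3 - 1*0)/(6 + 0) = 5*(-3 + 0)/6 = 5*(⅙)*(-3) = -5/2 ≈ -2.5000)
105*f + 478 = 105*(-5/2) + 478 = -525/2 + 478 = 431/2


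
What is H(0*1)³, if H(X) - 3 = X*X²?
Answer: 27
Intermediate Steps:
H(X) = 3 + X³ (H(X) = 3 + X*X² = 3 + X³)
H(0*1)³ = (3 + (0*1)³)³ = (3 + 0³)³ = (3 + 0)³ = 3³ = 27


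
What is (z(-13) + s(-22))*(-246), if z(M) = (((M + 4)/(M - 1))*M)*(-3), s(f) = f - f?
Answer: -43173/7 ≈ -6167.6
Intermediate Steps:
s(f) = 0
z(M) = -3*M*(4 + M)/(-1 + M) (z(M) = (((4 + M)/(-1 + M))*M)*(-3) = (M*(4 + M)/(-1 + M))*(-3) = -3*M*(4 + M)/(-1 + M))
(z(-13) + s(-22))*(-246) = (-3*(-13)*(4 - 13)/(-1 - 13) + 0)*(-246) = (-3*(-13)*(-9)/(-14) + 0)*(-246) = (-3*(-13)*(-1/14)*(-9) + 0)*(-246) = (351/14 + 0)*(-246) = (351/14)*(-246) = -43173/7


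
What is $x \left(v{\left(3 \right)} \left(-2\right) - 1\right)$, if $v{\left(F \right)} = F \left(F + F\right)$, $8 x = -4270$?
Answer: $\frac{78995}{4} \approx 19749.0$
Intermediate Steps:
$x = - \frac{2135}{4}$ ($x = \frac{1}{8} \left(-4270\right) = - \frac{2135}{4} \approx -533.75$)
$v{\left(F \right)} = 2 F^{2}$ ($v{\left(F \right)} = F 2 F = 2 F^{2}$)
$x \left(v{\left(3 \right)} \left(-2\right) - 1\right) = - \frac{2135 \left(2 \cdot 3^{2} \left(-2\right) - 1\right)}{4} = - \frac{2135 \left(2 \cdot 9 \left(-2\right) - 1\right)}{4} = - \frac{2135 \left(18 \left(-2\right) - 1\right)}{4} = - \frac{2135 \left(-36 - 1\right)}{4} = \left(- \frac{2135}{4}\right) \left(-37\right) = \frac{78995}{4}$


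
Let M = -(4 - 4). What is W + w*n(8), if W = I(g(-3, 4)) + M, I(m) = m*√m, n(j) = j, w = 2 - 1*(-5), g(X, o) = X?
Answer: 56 - 3*I*√3 ≈ 56.0 - 5.1962*I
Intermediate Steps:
M = 0 (M = -1*0 = 0)
w = 7 (w = 2 + 5 = 7)
I(m) = m^(3/2)
W = -3*I*√3 (W = (-3)^(3/2) + 0 = -3*I*√3 + 0 = -3*I*√3 ≈ -5.1962*I)
W + w*n(8) = -3*I*√3 + 7*8 = -3*I*√3 + 56 = 56 - 3*I*√3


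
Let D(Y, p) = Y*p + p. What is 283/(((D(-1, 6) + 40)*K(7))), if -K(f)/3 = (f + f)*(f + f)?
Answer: -283/23520 ≈ -0.012032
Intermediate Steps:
D(Y, p) = p + Y*p
K(f) = -12*f**2 (K(f) = -3*(f + f)*(f + f) = -3*2*f*2*f = -12*f**2)
283/(((D(-1, 6) + 40)*K(7))) = 283/(((6*(1 - 1) + 40)*(-12*7**2))) = 283/(((6*0 + 40)*(-12*49))) = 283/(((0 + 40)*(-588))) = 283/((40*(-588))) = 283/(-23520) = 283*(-1/23520) = -283/23520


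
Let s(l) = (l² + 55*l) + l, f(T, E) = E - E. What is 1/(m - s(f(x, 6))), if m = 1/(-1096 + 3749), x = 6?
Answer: 2653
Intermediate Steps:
f(T, E) = 0
s(l) = l² + 56*l
m = 1/2653 ≈ 0.00037693
1/(m - s(f(x, 6))) = 1/(1/2653 - 0*(56 + 0)) = 1/(1/2653 - 0*56) = 1/(1/2653 - 1*0) = 1/(1/2653 + 0) = 1/(1/2653) = 2653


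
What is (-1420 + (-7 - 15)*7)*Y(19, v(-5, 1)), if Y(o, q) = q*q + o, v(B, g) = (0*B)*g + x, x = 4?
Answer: -55090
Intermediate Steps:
v(B, g) = 4 (v(B, g) = (0*B)*g + 4 = 0*g + 4 = 0 + 4 = 4)
Y(o, q) = o + q² (Y(o, q) = q² + o = o + q²)
(-1420 + (-7 - 15)*7)*Y(19, v(-5, 1)) = (-1420 + (-7 - 15)*7)*(19 + 4²) = (-1420 - 22*7)*(19 + 16) = (-1420 - 154)*35 = -1574*35 = -55090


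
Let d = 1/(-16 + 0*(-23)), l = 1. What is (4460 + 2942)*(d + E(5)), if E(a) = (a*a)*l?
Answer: 1476699/8 ≈ 1.8459e+5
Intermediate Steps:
E(a) = a² (E(a) = (a*a)*1 = a²*1 = a²)
d = -1/16 (d = 1/(-16 + 0) = 1/(-16) = -1/16 ≈ -0.062500)
(4460 + 2942)*(d + E(5)) = (4460 + 2942)*(-1/16 + 5²) = 7402*(-1/16 + 25) = 7402*(399/16) = 1476699/8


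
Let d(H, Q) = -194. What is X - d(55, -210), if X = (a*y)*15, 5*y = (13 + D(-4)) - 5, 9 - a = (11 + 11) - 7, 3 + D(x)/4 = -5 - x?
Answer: 338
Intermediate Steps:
D(x) = -32 - 4*x (D(x) = -12 + 4*(-5 - x) = -12 + (-20 - 4*x) = -32 - 4*x)
a = -6 (a = 9 - ((11 + 11) - 7) = 9 - (22 - 7) = 9 - 1*15 = 9 - 15 = -6)
y = -8/5 (y = ((13 + (-32 - 4*(-4))) - 5)/5 = ((13 + (-32 + 16)) - 5)/5 = ((13 - 16) - 5)/5 = (-3 - 5)/5 = (⅕)*(-8) = -8/5 ≈ -1.6000)
X = 144 (X = -6*(-8/5)*15 = (48/5)*15 = 144)
X - d(55, -210) = 144 - 1*(-194) = 144 + 194 = 338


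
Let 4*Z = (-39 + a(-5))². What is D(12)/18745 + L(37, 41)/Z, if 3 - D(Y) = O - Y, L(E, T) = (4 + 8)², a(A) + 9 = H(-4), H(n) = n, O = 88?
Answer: 662483/3167905 ≈ 0.20912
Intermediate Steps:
a(A) = -13 (a(A) = -9 - 4 = -13)
L(E, T) = 144 (L(E, T) = 12² = 144)
Z = 676 (Z = (-39 - 13)²/4 = (¼)*(-52)² = (¼)*2704 = 676)
D(Y) = -85 + Y (D(Y) = 3 - (88 - Y) = 3 + (-88 + Y) = -85 + Y)
D(12)/18745 + L(37, 41)/Z = (-85 + 12)/18745 + 144/676 = -73*1/18745 + 144*(1/676) = -73/18745 + 36/169 = 662483/3167905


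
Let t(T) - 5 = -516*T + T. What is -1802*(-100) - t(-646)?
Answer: -152495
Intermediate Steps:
t(T) = 5 - 515*T (t(T) = 5 + (-516*T + T) = 5 - 515*T)
-1802*(-100) - t(-646) = -1802*(-100) - (5 - 515*(-646)) = 180200 - (5 + 332690) = 180200 - 1*332695 = 180200 - 332695 = -152495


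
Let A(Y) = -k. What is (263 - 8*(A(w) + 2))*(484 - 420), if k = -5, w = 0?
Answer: 13248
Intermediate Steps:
A(Y) = 5 (A(Y) = -1*(-5) = 5)
(263 - 8*(A(w) + 2))*(484 - 420) = (263 - 8*(5 + 2))*(484 - 420) = (263 - 8*7)*64 = (263 - 56)*64 = 207*64 = 13248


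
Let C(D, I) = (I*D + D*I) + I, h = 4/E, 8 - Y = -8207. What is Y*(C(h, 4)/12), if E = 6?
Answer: 57505/9 ≈ 6389.4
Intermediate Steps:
Y = 8215 (Y = 8 - 1*(-8207) = 8 + 8207 = 8215)
h = ⅔ (h = 4/6 = 4*(⅙) = ⅔ ≈ 0.66667)
C(D, I) = I + 2*D*I (C(D, I) = (D*I + D*I) + I = 2*D*I + I = I + 2*D*I)
Y*(C(h, 4)/12) = 8215*((4*(1 + 2*(⅔)))/12) = 8215*((4*(1 + 4/3))*(1/12)) = 8215*((4*(7/3))*(1/12)) = 8215*((28/3)*(1/12)) = 8215*(7/9) = 57505/9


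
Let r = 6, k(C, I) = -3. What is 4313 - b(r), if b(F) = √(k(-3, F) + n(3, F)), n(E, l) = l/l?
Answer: 4313 - I*√2 ≈ 4313.0 - 1.4142*I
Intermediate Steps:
n(E, l) = 1
b(F) = I*√2 (b(F) = √(-3 + 1) = √(-2) = I*√2)
4313 - b(r) = 4313 - I*√2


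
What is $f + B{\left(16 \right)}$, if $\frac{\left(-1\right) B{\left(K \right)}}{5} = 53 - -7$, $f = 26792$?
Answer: $26492$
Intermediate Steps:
$B{\left(K \right)} = -300$ ($B{\left(K \right)} = - 5 \left(53 - -7\right) = - 5 \left(53 + 7\right) = \left(-5\right) 60 = -300$)
$f + B{\left(16 \right)} = 26792 - 300 = 26492$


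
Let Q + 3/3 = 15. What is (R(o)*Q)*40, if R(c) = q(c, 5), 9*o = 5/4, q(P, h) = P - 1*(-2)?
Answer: 10780/9 ≈ 1197.8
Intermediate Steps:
q(P, h) = 2 + P (q(P, h) = P + 2 = 2 + P)
o = 5/36 (o = (5/4)/9 = (5*(¼))/9 = (⅑)*(5/4) = 5/36 ≈ 0.13889)
Q = 14 (Q = -1 + 15 = 14)
R(c) = 2 + c
(R(o)*Q)*40 = ((2 + 5/36)*14)*40 = ((77/36)*14)*40 = (539/18)*40 = 10780/9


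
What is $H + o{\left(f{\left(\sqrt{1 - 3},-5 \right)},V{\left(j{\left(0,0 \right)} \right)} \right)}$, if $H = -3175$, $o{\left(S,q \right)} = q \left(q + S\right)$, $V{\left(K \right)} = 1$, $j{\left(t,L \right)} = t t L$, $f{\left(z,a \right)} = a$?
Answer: $-3179$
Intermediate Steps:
$j{\left(t,L \right)} = L t^{2}$ ($j{\left(t,L \right)} = t^{2} L = L t^{2}$)
$o{\left(S,q \right)} = q \left(S + q\right)$
$H + o{\left(f{\left(\sqrt{1 - 3},-5 \right)},V{\left(j{\left(0,0 \right)} \right)} \right)} = -3175 + 1 \left(-5 + 1\right) = -3175 + 1 \left(-4\right) = -3175 - 4 = -3179$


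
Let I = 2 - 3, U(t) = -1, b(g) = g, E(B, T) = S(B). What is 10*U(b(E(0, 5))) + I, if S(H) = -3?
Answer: -11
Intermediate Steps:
E(B, T) = -3
I = -1
10*U(b(E(0, 5))) + I = 10*(-1) - 1 = -10 - 1 = -11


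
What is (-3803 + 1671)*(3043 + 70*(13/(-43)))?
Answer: -277029948/43 ≈ -6.4426e+6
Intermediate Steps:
(-3803 + 1671)*(3043 + 70*(13/(-43))) = -2132*(3043 + 70*(13*(-1/43))) = -2132*(3043 + 70*(-13/43)) = -2132*(3043 - 910/43) = -2132*129939/43 = -277029948/43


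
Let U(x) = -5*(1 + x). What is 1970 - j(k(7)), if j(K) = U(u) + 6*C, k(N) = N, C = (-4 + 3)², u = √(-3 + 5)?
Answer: 1969 + 5*√2 ≈ 1976.1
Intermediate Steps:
u = √2 ≈ 1.4142
C = 1 (C = (-1)² = 1)
U(x) = -5 - 5*x
j(K) = 1 - 5*√2 (j(K) = (-5 - 5*√2) + 6*1 = (-5 - 5*√2) + 6 = 1 - 5*√2)
1970 - j(k(7)) = 1970 - (1 - 5*√2) = 1970 + (-1 + 5*√2) = 1969 + 5*√2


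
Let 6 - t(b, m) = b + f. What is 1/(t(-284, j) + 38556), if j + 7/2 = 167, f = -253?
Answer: 1/39099 ≈ 2.5576e-5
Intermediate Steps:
j = 327/2 (j = -7/2 + 167 = 327/2 ≈ 163.50)
t(b, m) = 259 - b (t(b, m) = 6 - (b - 253) = 6 - (-253 + b) = 6 + (253 - b) = 259 - b)
1/(t(-284, j) + 38556) = 1/((259 - 1*(-284)) + 38556) = 1/((259 + 284) + 38556) = 1/(543 + 38556) = 1/39099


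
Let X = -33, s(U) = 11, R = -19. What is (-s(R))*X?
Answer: 363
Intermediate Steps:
(-s(R))*X = -1*11*(-33) = -11*(-33) = 363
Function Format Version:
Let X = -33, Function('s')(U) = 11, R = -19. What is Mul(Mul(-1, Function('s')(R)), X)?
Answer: 363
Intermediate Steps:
Mul(Mul(-1, Function('s')(R)), X) = Mul(Mul(-1, 11), -33) = Mul(-11, -33) = 363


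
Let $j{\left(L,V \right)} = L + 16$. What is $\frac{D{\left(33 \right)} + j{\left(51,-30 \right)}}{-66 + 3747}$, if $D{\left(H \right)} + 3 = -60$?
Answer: $\frac{4}{3681} \approx 0.0010867$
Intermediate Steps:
$j{\left(L,V \right)} = 16 + L$
$D{\left(H \right)} = -63$ ($D{\left(H \right)} = -3 - 60 = -63$)
$\frac{D{\left(33 \right)} + j{\left(51,-30 \right)}}{-66 + 3747} = \frac{-63 + \left(16 + 51\right)}{-66 + 3747} = \frac{-63 + 67}{3681} = 4 \cdot \frac{1}{3681} = \frac{4}{3681}$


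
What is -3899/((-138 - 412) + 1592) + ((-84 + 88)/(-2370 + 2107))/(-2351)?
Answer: -2410798219/644282146 ≈ -3.7418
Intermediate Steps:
-3899/((-138 - 412) + 1592) + ((-84 + 88)/(-2370 + 2107))/(-2351) = -3899/(-550 + 1592) + (4/(-263))*(-1/2351) = -3899/1042 + (4*(-1/263))*(-1/2351) = -3899*1/1042 - 4/263*(-1/2351) = -3899/1042 + 4/618313 = -2410798219/644282146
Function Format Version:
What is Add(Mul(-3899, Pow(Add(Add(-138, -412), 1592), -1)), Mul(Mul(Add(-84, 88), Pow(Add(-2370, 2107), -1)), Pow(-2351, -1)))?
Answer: Rational(-2410798219, 644282146) ≈ -3.7418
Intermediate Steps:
Add(Mul(-3899, Pow(Add(Add(-138, -412), 1592), -1)), Mul(Mul(Add(-84, 88), Pow(Add(-2370, 2107), -1)), Pow(-2351, -1))) = Add(Mul(-3899, Pow(Add(-550, 1592), -1)), Mul(Mul(4, Pow(-263, -1)), Rational(-1, 2351))) = Add(Mul(-3899, Pow(1042, -1)), Mul(Mul(4, Rational(-1, 263)), Rational(-1, 2351))) = Add(Mul(-3899, Rational(1, 1042)), Mul(Rational(-4, 263), Rational(-1, 2351))) = Add(Rational(-3899, 1042), Rational(4, 618313)) = Rational(-2410798219, 644282146)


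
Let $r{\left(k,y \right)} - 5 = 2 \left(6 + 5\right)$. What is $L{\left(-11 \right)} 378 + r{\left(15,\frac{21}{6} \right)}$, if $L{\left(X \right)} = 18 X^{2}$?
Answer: $823311$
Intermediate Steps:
$r{\left(k,y \right)} = 27$ ($r{\left(k,y \right)} = 5 + 2 \left(6 + 5\right) = 5 + 2 \cdot 11 = 5 + 22 = 27$)
$L{\left(-11 \right)} 378 + r{\left(15,\frac{21}{6} \right)} = 18 \left(-11\right)^{2} \cdot 378 + 27 = 18 \cdot 121 \cdot 378 + 27 = 2178 \cdot 378 + 27 = 823284 + 27 = 823311$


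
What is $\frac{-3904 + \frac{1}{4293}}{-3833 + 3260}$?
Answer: $\frac{16759871}{2459889} \approx 6.8133$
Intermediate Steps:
$\frac{-3904 + \frac{1}{4293}}{-3833 + 3260} = \frac{-3904 + \frac{1}{4293}}{-573} = \left(- \frac{16759871}{4293}\right) \left(- \frac{1}{573}\right) = \frac{16759871}{2459889}$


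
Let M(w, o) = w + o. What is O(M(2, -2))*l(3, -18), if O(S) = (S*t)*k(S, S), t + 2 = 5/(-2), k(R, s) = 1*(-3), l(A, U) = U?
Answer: 0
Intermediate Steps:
k(R, s) = -3
M(w, o) = o + w
t = -9/2 (t = -2 + 5/(-2) = -2 + 5*(-1/2) = -2 - 5/2 = -9/2 ≈ -4.5000)
O(S) = 27*S/2 (O(S) = (S*(-9/2))*(-3) = -9*S/2*(-3) = 27*S/2)
O(M(2, -2))*l(3, -18) = (27*(-2 + 2)/2)*(-18) = ((27/2)*0)*(-18) = 0*(-18) = 0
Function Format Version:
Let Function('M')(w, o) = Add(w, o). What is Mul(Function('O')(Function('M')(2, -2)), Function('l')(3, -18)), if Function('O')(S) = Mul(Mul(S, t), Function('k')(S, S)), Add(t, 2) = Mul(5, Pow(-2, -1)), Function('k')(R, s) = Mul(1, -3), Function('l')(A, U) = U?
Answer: 0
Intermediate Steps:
Function('k')(R, s) = -3
Function('M')(w, o) = Add(o, w)
t = Rational(-9, 2) (t = Add(-2, Mul(5, Pow(-2, -1))) = Add(-2, Mul(5, Rational(-1, 2))) = Add(-2, Rational(-5, 2)) = Rational(-9, 2) ≈ -4.5000)
Function('O')(S) = Mul(Rational(27, 2), S) (Function('O')(S) = Mul(Mul(S, Rational(-9, 2)), -3) = Mul(Mul(Rational(-9, 2), S), -3) = Mul(Rational(27, 2), S))
Mul(Function('O')(Function('M')(2, -2)), Function('l')(3, -18)) = Mul(Mul(Rational(27, 2), Add(-2, 2)), -18) = Mul(Mul(Rational(27, 2), 0), -18) = Mul(0, -18) = 0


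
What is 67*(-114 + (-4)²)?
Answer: -6566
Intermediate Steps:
67*(-114 + (-4)²) = 67*(-114 + 16) = 67*(-98) = -6566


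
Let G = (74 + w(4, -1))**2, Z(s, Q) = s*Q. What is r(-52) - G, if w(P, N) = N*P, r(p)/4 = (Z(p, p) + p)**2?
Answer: 28127516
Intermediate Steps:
Z(s, Q) = Q*s
r(p) = 4*(p + p**2)**2 (r(p) = 4*(p*p + p)**2 = 4*(p**2 + p)**2 = 4*(p + p**2)**2)
G = 4900 (G = (74 - 1*4)**2 = (74 - 4)**2 = 70**2 = 4900)
r(-52) - G = 4*(-52)**2*(1 - 52)**2 - 1*4900 = 4*2704*(-51)**2 - 4900 = 4*2704*2601 - 4900 = 28132416 - 4900 = 28127516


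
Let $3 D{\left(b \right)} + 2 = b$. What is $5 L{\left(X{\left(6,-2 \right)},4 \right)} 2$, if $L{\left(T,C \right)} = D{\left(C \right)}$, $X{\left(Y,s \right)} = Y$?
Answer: $\frac{20}{3} \approx 6.6667$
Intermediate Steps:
$D{\left(b \right)} = - \frac{2}{3} + \frac{b}{3}$
$L{\left(T,C \right)} = - \frac{2}{3} + \frac{C}{3}$
$5 L{\left(X{\left(6,-2 \right)},4 \right)} 2 = 5 \left(- \frac{2}{3} + \frac{1}{3} \cdot 4\right) 2 = 5 \left(- \frac{2}{3} + \frac{4}{3}\right) 2 = 5 \cdot \frac{2}{3} \cdot 2 = \frac{10}{3} \cdot 2 = \frac{20}{3}$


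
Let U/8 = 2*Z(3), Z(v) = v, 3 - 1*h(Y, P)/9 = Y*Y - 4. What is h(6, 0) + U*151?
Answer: 6987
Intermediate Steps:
h(Y, P) = 63 - 9*Y² (h(Y, P) = 27 - 9*(Y*Y - 4) = 27 - 9*(Y² - 4) = 27 - 9*(-4 + Y²) = 27 + (36 - 9*Y²) = 63 - 9*Y²)
U = 48 (U = 8*(2*3) = 8*6 = 48)
h(6, 0) + U*151 = (63 - 9*6²) + 48*151 = (63 - 9*36) + 7248 = (63 - 324) + 7248 = -261 + 7248 = 6987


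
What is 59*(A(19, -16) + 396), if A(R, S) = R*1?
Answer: 24485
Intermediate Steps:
A(R, S) = R
59*(A(19, -16) + 396) = 59*(19 + 396) = 59*415 = 24485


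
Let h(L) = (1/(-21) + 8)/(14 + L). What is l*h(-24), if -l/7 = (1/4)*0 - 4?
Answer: -334/15 ≈ -22.267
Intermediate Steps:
h(L) = 167/(21*(14 + L)) (h(L) = (-1/21 + 8)/(14 + L) = 167/(21*(14 + L)))
l = 28 (l = -7*((1/4)*0 - 4) = -7*((1*(¼))*0 - 4) = -7*((¼)*0 - 4) = -7*(0 - 4) = -7*(-4) = 28)
l*h(-24) = 28*(167/(21*(14 - 24))) = 28*((167/21)/(-10)) = 28*((167/21)*(-⅒)) = 28*(-167/210) = -334/15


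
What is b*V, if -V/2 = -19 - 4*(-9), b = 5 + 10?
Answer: -510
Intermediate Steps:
b = 15
V = -34 (V = -2*(-19 - 4*(-9)) = -2*(-19 + 36) = -2*17 = -34)
b*V = 15*(-34) = -510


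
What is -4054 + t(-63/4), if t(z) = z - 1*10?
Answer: -16319/4 ≈ -4079.8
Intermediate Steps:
t(z) = -10 + z (t(z) = z - 10 = -10 + z)
-4054 + t(-63/4) = -4054 + (-10 - 63/4) = -4054 - 103/4 = -16319/4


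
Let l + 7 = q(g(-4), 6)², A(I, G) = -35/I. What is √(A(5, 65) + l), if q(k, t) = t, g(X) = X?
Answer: √22 ≈ 4.6904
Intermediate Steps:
l = 29 (l = -7 + 6² = -7 + 36 = 29)
√(A(5, 65) + l) = √(-35/5 + 29) = √(-35*⅕ + 29) = √(-7 + 29) = √22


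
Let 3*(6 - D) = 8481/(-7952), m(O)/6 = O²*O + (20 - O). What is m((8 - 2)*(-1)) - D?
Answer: -9115819/7952 ≈ -1146.4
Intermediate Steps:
m(O) = 120 - 6*O + 6*O³ (m(O) = 6*(O²*O + (20 - O)) = 6*(O³ + (20 - O)) = 6*(20 + O³ - O) = 120 - 6*O + 6*O³)
D = 50539/7952 (D = 6 - 2827/(-7952) = 6 - 2827*(-1)/7952 = 6 - ⅓*(-8481/7952) = 6 + 2827/7952 = 50539/7952 ≈ 6.3555)
m((8 - 2)*(-1)) - D = (120 - 6*(8 - 2)*(-1) + 6*((8 - 2)*(-1))³) - 1*50539/7952 = (120 - 36*(-1) + 6*(6*(-1))³) - 50539/7952 = (120 - 6*(-6) + 6*(-6)³) - 50539/7952 = (120 + 36 + 6*(-216)) - 50539/7952 = (120 + 36 - 1296) - 50539/7952 = -1140 - 50539/7952 = -9115819/7952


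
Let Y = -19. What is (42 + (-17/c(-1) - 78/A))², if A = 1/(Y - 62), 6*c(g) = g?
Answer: 41757444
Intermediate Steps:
c(g) = g/6
A = -1/81 (A = 1/(-19 - 62) = 1/(-81) = -1/81 ≈ -0.012346)
(42 + (-17/c(-1) - 78/A))² = (42 + (-17/((⅙)*(-1)) - 78/(-1/81)))² = (42 + (-17/(-⅙) - 78*(-81)))² = (42 + (-17*(-6) + 6318))² = (42 + (102 + 6318))² = (42 + 6420)² = 6462² = 41757444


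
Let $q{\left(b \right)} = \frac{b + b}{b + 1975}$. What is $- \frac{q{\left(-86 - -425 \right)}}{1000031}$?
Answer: $- \frac{339}{1157035867} \approx -2.9299 \cdot 10^{-7}$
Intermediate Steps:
$q{\left(b \right)} = \frac{2 b}{1975 + b}$
$- \frac{q{\left(-86 - -425 \right)}}{1000031} = - \frac{2 \left(-86 - -425\right) \frac{1}{1975 - -339}}{1000031} = - \frac{2 \left(-86 + 425\right) \frac{1}{1975 + \left(-86 + 425\right)}}{1000031} = - \frac{2 \cdot 339 \frac{1}{1975 + 339}}{1000031} = - \frac{2 \cdot 339 \cdot \frac{1}{2314}}{1000031} = - \frac{339}{1157 \cdot 1000031} = \left(-1\right) \frac{339}{1157035867} = - \frac{339}{1157035867}$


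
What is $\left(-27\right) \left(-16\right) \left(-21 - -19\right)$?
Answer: $-864$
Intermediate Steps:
$\left(-27\right) \left(-16\right) \left(-21 - -19\right) = 432 \left(-21 + 19\right) = 432 \left(-2\right) = -864$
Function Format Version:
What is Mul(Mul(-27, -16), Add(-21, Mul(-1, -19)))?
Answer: -864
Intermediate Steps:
Mul(Mul(-27, -16), Add(-21, Mul(-1, -19))) = Mul(432, Add(-21, 19)) = Mul(432, -2) = -864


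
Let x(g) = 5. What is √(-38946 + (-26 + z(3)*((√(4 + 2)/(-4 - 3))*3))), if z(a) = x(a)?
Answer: √(-1909628 - 105*√6)/7 ≈ 197.43*I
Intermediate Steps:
z(a) = 5
√(-38946 + (-26 + z(3)*((√(4 + 2)/(-4 - 3))*3))) = √(-38946 + (-26 + 5*((√(4 + 2)/(-4 - 3))*3))) = √(-38946 + (-26 + 5*((√6/(-7))*3))) = √(-38946 + (-26 + 5*((√6*(-⅐))*3))) = √(-38946 + (-26 + 5*(-√6/7*3))) = √(-38946 + (-26 + 5*(-3*√6/7))) = √(-38946 + (-26 - 15*√6/7)) = √(-38972 - 15*√6/7)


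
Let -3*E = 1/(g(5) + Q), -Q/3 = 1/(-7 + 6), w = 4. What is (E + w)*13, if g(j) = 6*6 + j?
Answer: 6851/132 ≈ 51.901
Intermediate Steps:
g(j) = 36 + j
Q = 3 (Q = -3/(-7 + 6) = -3/(-1) = -3*(-1) = 3)
E = -1/132 (E = -1/(3*((36 + 5) + 3)) = -1/(3*(41 + 3)) = -⅓/44 = -⅓*1/44 = -1/132 ≈ -0.0075758)
(E + w)*13 = (-1/132 + 4)*13 = (527/132)*13 = 6851/132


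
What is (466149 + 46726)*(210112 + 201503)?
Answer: 211107043125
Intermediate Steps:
(466149 + 46726)*(210112 + 201503) = 512875*411615 = 211107043125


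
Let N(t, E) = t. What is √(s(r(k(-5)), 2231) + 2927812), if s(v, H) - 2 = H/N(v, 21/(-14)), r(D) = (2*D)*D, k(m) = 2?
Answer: √46849486/4 ≈ 1711.2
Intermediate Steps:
r(D) = 2*D²
s(v, H) = 2 + H/v
√(s(r(k(-5)), 2231) + 2927812) = √((2 + 2231/((2*2²))) + 2927812) = √((2 + 2231/((2*4))) + 2927812) = √((2 + 2231/8) + 2927812) = √(2247/8 + 2927812) = √(23424743/8) = √46849486/4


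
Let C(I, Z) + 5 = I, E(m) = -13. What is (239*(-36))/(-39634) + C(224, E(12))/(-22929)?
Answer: 31433545/151461331 ≈ 0.20754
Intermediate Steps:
C(I, Z) = -5 + I
(239*(-36))/(-39634) + C(224, E(12))/(-22929) = (239*(-36))/(-39634) + (-5 + 224)/(-22929) = -8604*(-1/39634) + 219*(-1/22929) = 4302/19817 - 73/7643 = 31433545/151461331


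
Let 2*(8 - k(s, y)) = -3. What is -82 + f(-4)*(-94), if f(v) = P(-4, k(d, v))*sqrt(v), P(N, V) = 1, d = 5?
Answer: -82 - 188*I ≈ -82.0 - 188.0*I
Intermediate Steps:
k(s, y) = 19/2 (k(s, y) = 8 - 1/2*(-3) = 8 + 3/2 = 19/2)
f(v) = sqrt(v) (f(v) = 1*sqrt(v) = sqrt(v))
-82 + f(-4)*(-94) = -82 + sqrt(-4)*(-94) = -82 + (2*I)*(-94) = -82 - 188*I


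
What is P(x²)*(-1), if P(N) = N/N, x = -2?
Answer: -1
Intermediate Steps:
P(N) = 1
P(x²)*(-1) = 1*(-1) = -1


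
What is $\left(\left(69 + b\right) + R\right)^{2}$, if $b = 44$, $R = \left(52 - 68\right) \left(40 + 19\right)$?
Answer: $690561$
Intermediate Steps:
$R = -944$ ($R = \left(-16\right) 59 = -944$)
$\left(\left(69 + b\right) + R\right)^{2} = \left(\left(69 + 44\right) - 944\right)^{2} = \left(113 - 944\right)^{2} = \left(-831\right)^{2} = 690561$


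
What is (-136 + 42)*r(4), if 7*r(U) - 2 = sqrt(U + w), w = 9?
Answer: -188/7 - 94*sqrt(13)/7 ≈ -75.275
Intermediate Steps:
r(U) = 2/7 + sqrt(9 + U)/7 (r(U) = 2/7 + sqrt(U + 9)/7 = 2/7 + sqrt(9 + U)/7)
(-136 + 42)*r(4) = (-136 + 42)*(2/7 + sqrt(9 + 4)/7) = -94*(2/7 + sqrt(13)/7) = -188/7 - 94*sqrt(13)/7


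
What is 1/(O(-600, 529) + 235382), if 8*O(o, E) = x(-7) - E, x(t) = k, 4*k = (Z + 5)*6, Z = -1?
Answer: 8/1882533 ≈ 4.2496e-6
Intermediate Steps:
k = 6 (k = ((-1 + 5)*6)/4 = (4*6)/4 = (¼)*24 = 6)
x(t) = 6
O(o, E) = ¾ - E/8 (O(o, E) = (6 - E)/8 = ¾ - E/8)
1/(O(-600, 529) + 235382) = 1/((¾ - ⅛*529) + 235382) = 1/((¾ - 529/8) + 235382) = 1/(-523/8 + 235382) = 1/(1882533/8) = 8/1882533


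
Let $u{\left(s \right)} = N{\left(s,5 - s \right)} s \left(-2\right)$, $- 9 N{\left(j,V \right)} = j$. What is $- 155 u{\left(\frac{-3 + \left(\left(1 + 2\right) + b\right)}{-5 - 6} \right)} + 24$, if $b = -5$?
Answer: $\frac{18386}{1089} \approx 16.883$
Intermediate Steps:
$N{\left(j,V \right)} = - \frac{j}{9}$
$u{\left(s \right)} = \frac{2 s^{2}}{9}$ ($u{\left(s \right)} = - \frac{s}{9} s \left(-2\right) = - \frac{s^{2}}{9} \left(-2\right) = \frac{2 s^{2}}{9}$)
$- 155 u{\left(\frac{-3 + \left(\left(1 + 2\right) + b\right)}{-5 - 6} \right)} + 24 = - 155 \frac{2 \left(\frac{-3 + \left(\left(1 + 2\right) - 5\right)}{-5 - 6}\right)^{2}}{9} + 24 = - 155 \frac{2 \left(\frac{-3 + \left(3 - 5\right)}{-11}\right)^{2}}{9} + 24 = - 155 \frac{2 \left(\left(-3 - 2\right) \left(- \frac{1}{11}\right)\right)^{2}}{9} + 24 = - 155 \frac{2 \left(\left(-5\right) \left(- \frac{1}{11}\right)\right)^{2}}{9} + 24 = - 155 \frac{2 \left(\frac{5}{11}\right)^{2}}{9} + 24 = - 155 \cdot \frac{2}{9} \cdot \frac{25}{121} + 24 = \left(-155\right) \frac{50}{1089} + 24 = - \frac{7750}{1089} + 24 = \frac{18386}{1089}$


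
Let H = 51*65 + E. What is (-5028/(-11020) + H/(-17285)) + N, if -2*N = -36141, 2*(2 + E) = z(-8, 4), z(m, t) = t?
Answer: 344213186703/19048070 ≈ 18071.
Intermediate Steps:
E = 0 (E = -2 + (1/2)*4 = -2 + 2 = 0)
N = 36141/2 (N = -1/2*(-36141) = 36141/2 ≈ 18071.)
H = 3315 (H = 51*65 + 0 = 3315 + 0 = 3315)
(-5028/(-11020) + H/(-17285)) + N = (-5028/(-11020) + 3315/(-17285)) + 36141/2 = (-5028*(-1/11020) + 3315*(-1/17285)) + 36141/2 = (1257/2755 - 663/3457) + 36141/2 = 2518884/9524035 + 36141/2 = 344213186703/19048070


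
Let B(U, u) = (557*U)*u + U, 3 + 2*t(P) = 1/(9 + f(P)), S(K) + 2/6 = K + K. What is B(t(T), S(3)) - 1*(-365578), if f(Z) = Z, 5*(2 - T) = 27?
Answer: 7583602/21 ≈ 3.6112e+5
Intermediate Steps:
T = -17/5 (T = 2 - ⅕*27 = 2 - 27/5 = -17/5 ≈ -3.4000)
S(K) = -⅓ + 2*K (S(K) = -⅓ + (K + K) = -⅓ + 2*K)
t(P) = -3/2 + 1/(2*(9 + P))
B(U, u) = U + 557*U*u (B(U, u) = 557*U*u + U = U + 557*U*u)
B(t(T), S(3)) - 1*(-365578) = ((-26 - 3*(-17/5))/(2*(9 - 17/5)))*(1 + 557*(-⅓ + 2*3)) - 1*(-365578) = ((-26 + 51/5)/(2*(28/5)))*(1 + 557*(-⅓ + 6)) + 365578 = ((½)*(5/28)*(-79/5))*(1 + 557*(17/3)) + 365578 = -79*(1 + 9469/3)/56 + 365578 = -79/56*9472/3 + 365578 = -93536/21 + 365578 = 7583602/21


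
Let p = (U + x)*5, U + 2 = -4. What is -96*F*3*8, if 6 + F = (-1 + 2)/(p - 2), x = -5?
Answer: 263424/19 ≈ 13864.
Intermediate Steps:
U = -6 (U = -2 - 4 = -6)
p = -55 (p = (-6 - 5)*5 = -11*5 = -55)
F = -343/57 (F = -6 + (-1 + 2)/(-55 - 2) = -6 + 1/(-57) = -6 + 1*(-1/57) = -6 - 1/57 = -343/57 ≈ -6.0175)
-96*F*3*8 = -96*(-343/57*3)*8 = -(-32928)*8/19 = -96*(-2744/19) = 263424/19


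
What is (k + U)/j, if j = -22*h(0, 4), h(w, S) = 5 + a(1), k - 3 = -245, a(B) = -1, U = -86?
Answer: 41/11 ≈ 3.7273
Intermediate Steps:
k = -242 (k = 3 - 245 = -242)
h(w, S) = 4 (h(w, S) = 5 - 1 = 4)
j = -88 (j = -22*4 = -88)
(k + U)/j = (-242 - 86)/(-88) = -328*(-1/88) = 41/11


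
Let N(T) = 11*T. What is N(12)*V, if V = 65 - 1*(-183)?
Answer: 32736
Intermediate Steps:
V = 248 (V = 65 + 183 = 248)
N(12)*V = (11*12)*248 = 132*248 = 32736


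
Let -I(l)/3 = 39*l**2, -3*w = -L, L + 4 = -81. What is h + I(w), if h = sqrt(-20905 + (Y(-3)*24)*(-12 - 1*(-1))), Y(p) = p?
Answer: -93925 + I*sqrt(20113) ≈ -93925.0 + 141.82*I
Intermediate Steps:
L = -85 (L = -4 - 81 = -85)
h = I*sqrt(20113) (h = sqrt(-20905 + (-3*24)*(-12 - 1*(-1))) = sqrt(-20905 - 72*(-12 + 1)) = sqrt(-20905 - 72*(-11)) = sqrt(-20905 + 792) = sqrt(-20113) = I*sqrt(20113) ≈ 141.82*I)
w = -85/3 (w = -(-1)*(-85)/3 = -1/3*85 = -85/3 ≈ -28.333)
I(l) = -117*l**2
h + I(w) = I*sqrt(20113) - 117*(-85/3)**2 = I*sqrt(20113) - 117*7225/9 = I*sqrt(20113) - 93925 = -93925 + I*sqrt(20113)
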